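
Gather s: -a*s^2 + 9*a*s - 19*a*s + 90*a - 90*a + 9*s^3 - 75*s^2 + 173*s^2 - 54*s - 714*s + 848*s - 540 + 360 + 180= 9*s^3 + s^2*(98 - a) + s*(80 - 10*a)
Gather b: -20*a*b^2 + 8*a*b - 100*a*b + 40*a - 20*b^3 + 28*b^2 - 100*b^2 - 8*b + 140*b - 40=40*a - 20*b^3 + b^2*(-20*a - 72) + b*(132 - 92*a) - 40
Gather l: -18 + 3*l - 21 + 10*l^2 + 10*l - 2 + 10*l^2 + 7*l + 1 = 20*l^2 + 20*l - 40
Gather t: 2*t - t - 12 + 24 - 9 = t + 3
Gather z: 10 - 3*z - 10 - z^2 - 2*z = -z^2 - 5*z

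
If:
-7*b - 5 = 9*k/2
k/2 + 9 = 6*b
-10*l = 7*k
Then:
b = 76/61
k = -186/61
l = 651/305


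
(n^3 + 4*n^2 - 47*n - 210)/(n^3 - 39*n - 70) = (n + 6)/(n + 2)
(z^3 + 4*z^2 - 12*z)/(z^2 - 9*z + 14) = z*(z + 6)/(z - 7)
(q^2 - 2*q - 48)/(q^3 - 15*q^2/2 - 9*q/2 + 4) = 2*(q + 6)/(2*q^2 + q - 1)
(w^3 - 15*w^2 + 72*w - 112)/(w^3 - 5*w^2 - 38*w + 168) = (w - 4)/(w + 6)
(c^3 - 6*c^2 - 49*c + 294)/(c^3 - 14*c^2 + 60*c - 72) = (c^2 - 49)/(c^2 - 8*c + 12)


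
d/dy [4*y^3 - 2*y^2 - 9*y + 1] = 12*y^2 - 4*y - 9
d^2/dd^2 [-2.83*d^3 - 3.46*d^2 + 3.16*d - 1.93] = -16.98*d - 6.92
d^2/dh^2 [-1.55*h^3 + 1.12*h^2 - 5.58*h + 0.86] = 2.24 - 9.3*h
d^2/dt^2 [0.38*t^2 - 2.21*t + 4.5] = 0.760000000000000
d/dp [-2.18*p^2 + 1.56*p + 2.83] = 1.56 - 4.36*p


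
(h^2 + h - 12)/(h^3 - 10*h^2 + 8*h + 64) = (h^2 + h - 12)/(h^3 - 10*h^2 + 8*h + 64)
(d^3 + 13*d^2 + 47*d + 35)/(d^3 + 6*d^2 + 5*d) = (d + 7)/d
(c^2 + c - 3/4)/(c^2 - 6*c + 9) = (c^2 + c - 3/4)/(c^2 - 6*c + 9)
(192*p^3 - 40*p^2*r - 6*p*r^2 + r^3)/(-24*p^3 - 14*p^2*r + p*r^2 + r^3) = (-48*p^2 - 2*p*r + r^2)/(6*p^2 + 5*p*r + r^2)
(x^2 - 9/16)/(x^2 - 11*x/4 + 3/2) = (x + 3/4)/(x - 2)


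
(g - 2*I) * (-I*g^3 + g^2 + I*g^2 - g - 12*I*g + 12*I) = -I*g^4 - g^3 + I*g^3 + g^2 - 14*I*g^2 - 24*g + 14*I*g + 24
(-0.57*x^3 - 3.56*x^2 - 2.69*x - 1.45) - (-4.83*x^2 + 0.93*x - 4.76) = -0.57*x^3 + 1.27*x^2 - 3.62*x + 3.31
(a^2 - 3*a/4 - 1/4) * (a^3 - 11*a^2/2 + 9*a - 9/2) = a^5 - 25*a^4/4 + 103*a^3/8 - 79*a^2/8 + 9*a/8 + 9/8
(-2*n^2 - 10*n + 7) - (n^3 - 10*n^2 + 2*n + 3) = -n^3 + 8*n^2 - 12*n + 4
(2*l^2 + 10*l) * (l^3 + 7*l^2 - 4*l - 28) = 2*l^5 + 24*l^4 + 62*l^3 - 96*l^2 - 280*l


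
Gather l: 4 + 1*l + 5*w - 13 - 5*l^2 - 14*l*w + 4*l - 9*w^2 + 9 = -5*l^2 + l*(5 - 14*w) - 9*w^2 + 5*w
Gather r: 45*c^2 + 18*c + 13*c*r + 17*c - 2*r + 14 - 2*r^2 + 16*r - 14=45*c^2 + 35*c - 2*r^2 + r*(13*c + 14)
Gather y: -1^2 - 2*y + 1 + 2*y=0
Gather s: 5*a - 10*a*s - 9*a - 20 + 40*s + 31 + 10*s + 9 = -4*a + s*(50 - 10*a) + 20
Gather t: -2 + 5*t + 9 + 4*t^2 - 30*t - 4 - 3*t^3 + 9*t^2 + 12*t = -3*t^3 + 13*t^2 - 13*t + 3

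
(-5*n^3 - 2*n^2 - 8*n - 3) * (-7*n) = 35*n^4 + 14*n^3 + 56*n^2 + 21*n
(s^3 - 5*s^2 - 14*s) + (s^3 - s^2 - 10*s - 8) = 2*s^3 - 6*s^2 - 24*s - 8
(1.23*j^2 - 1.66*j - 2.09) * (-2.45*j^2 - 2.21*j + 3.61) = -3.0135*j^4 + 1.3487*j^3 + 13.2294*j^2 - 1.3737*j - 7.5449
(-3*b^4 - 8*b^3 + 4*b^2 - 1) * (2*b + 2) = -6*b^5 - 22*b^4 - 8*b^3 + 8*b^2 - 2*b - 2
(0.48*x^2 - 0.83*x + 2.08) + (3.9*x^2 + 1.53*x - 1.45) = 4.38*x^2 + 0.7*x + 0.63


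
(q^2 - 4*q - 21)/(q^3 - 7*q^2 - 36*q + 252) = (q + 3)/(q^2 - 36)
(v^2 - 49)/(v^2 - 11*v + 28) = (v + 7)/(v - 4)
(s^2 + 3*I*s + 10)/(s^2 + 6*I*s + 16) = (s + 5*I)/(s + 8*I)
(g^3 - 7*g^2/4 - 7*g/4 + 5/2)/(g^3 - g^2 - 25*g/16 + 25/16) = 4*(g - 2)/(4*g - 5)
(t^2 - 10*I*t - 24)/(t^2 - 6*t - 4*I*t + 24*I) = (t - 6*I)/(t - 6)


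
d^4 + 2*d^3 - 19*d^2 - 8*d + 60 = (d - 3)*(d - 2)*(d + 2)*(d + 5)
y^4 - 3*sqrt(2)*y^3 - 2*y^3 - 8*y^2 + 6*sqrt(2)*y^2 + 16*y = y*(y - 2)*(y - 4*sqrt(2))*(y + sqrt(2))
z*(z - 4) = z^2 - 4*z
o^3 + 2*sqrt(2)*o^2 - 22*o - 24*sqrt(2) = (o - 3*sqrt(2))*(o + sqrt(2))*(o + 4*sqrt(2))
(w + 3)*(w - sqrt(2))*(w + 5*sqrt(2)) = w^3 + 3*w^2 + 4*sqrt(2)*w^2 - 10*w + 12*sqrt(2)*w - 30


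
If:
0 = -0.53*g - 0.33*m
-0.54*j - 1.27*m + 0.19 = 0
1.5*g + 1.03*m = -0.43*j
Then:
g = -0.10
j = -0.04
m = 0.17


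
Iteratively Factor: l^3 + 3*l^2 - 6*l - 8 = (l + 4)*(l^2 - l - 2) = (l - 2)*(l + 4)*(l + 1)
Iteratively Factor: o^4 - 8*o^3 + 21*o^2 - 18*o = (o)*(o^3 - 8*o^2 + 21*o - 18) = o*(o - 3)*(o^2 - 5*o + 6) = o*(o - 3)^2*(o - 2)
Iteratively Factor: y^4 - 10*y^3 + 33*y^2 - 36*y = (y)*(y^3 - 10*y^2 + 33*y - 36) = y*(y - 3)*(y^2 - 7*y + 12) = y*(y - 4)*(y - 3)*(y - 3)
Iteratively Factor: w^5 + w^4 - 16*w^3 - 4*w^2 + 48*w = (w - 2)*(w^4 + 3*w^3 - 10*w^2 - 24*w) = (w - 2)*(w + 2)*(w^3 + w^2 - 12*w) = (w - 2)*(w + 2)*(w + 4)*(w^2 - 3*w) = (w - 3)*(w - 2)*(w + 2)*(w + 4)*(w)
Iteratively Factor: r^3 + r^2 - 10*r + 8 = (r - 2)*(r^2 + 3*r - 4) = (r - 2)*(r + 4)*(r - 1)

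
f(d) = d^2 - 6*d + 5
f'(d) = 2*d - 6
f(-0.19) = 6.18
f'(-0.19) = -6.38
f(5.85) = 4.12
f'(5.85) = 5.70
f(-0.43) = 7.76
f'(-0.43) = -6.86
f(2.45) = -3.70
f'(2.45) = -1.10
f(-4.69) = 55.14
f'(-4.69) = -15.38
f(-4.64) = 54.37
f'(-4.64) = -15.28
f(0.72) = 1.20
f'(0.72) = -4.56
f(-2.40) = 25.16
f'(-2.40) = -10.80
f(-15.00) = 320.00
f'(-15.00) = -36.00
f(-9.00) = 140.00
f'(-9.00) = -24.00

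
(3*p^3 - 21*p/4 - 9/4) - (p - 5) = 3*p^3 - 25*p/4 + 11/4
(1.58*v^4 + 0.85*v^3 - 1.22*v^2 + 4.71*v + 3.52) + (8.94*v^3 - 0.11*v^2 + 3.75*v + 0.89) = 1.58*v^4 + 9.79*v^3 - 1.33*v^2 + 8.46*v + 4.41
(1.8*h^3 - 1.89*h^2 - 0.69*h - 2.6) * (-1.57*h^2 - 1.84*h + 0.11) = -2.826*h^5 - 0.3447*h^4 + 4.7589*h^3 + 5.1437*h^2 + 4.7081*h - 0.286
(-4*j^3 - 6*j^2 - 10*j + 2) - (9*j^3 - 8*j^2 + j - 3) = -13*j^3 + 2*j^2 - 11*j + 5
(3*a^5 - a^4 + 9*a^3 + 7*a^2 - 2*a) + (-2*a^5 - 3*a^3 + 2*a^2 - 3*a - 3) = a^5 - a^4 + 6*a^3 + 9*a^2 - 5*a - 3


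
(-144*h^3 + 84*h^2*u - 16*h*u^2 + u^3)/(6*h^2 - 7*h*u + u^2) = (24*h^2 - 10*h*u + u^2)/(-h + u)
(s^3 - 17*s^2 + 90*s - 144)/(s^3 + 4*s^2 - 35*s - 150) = (s^2 - 11*s + 24)/(s^2 + 10*s + 25)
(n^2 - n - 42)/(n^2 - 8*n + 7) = (n + 6)/(n - 1)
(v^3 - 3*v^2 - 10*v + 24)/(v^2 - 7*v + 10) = (v^2 - v - 12)/(v - 5)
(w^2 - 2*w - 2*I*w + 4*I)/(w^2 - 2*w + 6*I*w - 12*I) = (w - 2*I)/(w + 6*I)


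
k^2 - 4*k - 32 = (k - 8)*(k + 4)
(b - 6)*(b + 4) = b^2 - 2*b - 24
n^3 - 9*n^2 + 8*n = n*(n - 8)*(n - 1)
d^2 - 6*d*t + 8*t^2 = (d - 4*t)*(d - 2*t)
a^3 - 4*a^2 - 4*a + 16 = (a - 4)*(a - 2)*(a + 2)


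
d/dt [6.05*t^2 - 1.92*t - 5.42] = 12.1*t - 1.92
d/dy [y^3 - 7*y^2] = y*(3*y - 14)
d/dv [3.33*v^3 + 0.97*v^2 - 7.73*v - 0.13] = 9.99*v^2 + 1.94*v - 7.73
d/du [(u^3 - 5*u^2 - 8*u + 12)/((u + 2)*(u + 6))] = (u^2 + 12*u - 48)/(u^2 + 12*u + 36)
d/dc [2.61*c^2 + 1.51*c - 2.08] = 5.22*c + 1.51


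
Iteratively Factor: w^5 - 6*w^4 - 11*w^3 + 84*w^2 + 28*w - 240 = (w + 2)*(w^4 - 8*w^3 + 5*w^2 + 74*w - 120) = (w - 4)*(w + 2)*(w^3 - 4*w^2 - 11*w + 30) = (w - 4)*(w - 2)*(w + 2)*(w^2 - 2*w - 15) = (w - 4)*(w - 2)*(w + 2)*(w + 3)*(w - 5)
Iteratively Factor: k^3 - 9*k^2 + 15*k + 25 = (k + 1)*(k^2 - 10*k + 25) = (k - 5)*(k + 1)*(k - 5)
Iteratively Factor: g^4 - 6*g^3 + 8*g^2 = (g)*(g^3 - 6*g^2 + 8*g) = g*(g - 2)*(g^2 - 4*g) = g*(g - 4)*(g - 2)*(g)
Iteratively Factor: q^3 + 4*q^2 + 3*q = (q + 3)*(q^2 + q) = (q + 1)*(q + 3)*(q)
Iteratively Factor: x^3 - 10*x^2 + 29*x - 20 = (x - 5)*(x^2 - 5*x + 4) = (x - 5)*(x - 1)*(x - 4)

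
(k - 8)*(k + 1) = k^2 - 7*k - 8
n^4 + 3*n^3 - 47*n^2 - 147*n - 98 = (n - 7)*(n + 1)*(n + 2)*(n + 7)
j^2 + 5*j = j*(j + 5)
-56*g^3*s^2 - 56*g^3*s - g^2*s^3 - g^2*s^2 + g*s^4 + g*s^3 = s*(-8*g + s)*(7*g + s)*(g*s + g)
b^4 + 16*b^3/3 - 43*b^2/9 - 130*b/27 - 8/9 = (b - 4/3)*(b + 1/3)^2*(b + 6)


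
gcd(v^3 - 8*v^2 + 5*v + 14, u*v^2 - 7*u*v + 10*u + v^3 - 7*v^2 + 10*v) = v - 2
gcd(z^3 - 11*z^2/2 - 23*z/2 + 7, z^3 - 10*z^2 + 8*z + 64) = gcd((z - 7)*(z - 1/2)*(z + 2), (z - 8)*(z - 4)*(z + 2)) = z + 2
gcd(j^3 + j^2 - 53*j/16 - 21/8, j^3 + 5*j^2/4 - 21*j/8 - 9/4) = j^2 + 11*j/4 + 3/2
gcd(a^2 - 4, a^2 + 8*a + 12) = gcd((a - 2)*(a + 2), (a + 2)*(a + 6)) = a + 2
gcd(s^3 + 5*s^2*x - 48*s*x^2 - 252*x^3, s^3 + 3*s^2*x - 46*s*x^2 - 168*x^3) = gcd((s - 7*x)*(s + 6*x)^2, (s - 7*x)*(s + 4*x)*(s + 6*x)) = -s^2 + s*x + 42*x^2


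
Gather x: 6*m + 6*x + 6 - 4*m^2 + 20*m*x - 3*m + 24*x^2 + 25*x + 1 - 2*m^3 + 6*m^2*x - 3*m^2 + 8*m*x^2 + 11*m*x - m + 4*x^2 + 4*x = -2*m^3 - 7*m^2 + 2*m + x^2*(8*m + 28) + x*(6*m^2 + 31*m + 35) + 7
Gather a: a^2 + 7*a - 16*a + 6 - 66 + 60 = a^2 - 9*a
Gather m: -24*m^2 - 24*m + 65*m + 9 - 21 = -24*m^2 + 41*m - 12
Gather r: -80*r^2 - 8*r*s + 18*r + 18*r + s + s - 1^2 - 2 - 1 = -80*r^2 + r*(36 - 8*s) + 2*s - 4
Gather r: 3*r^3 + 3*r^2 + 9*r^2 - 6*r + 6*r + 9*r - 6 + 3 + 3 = 3*r^3 + 12*r^2 + 9*r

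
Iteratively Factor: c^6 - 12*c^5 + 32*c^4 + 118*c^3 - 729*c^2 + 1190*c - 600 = (c - 5)*(c^5 - 7*c^4 - 3*c^3 + 103*c^2 - 214*c + 120) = (c - 5)*(c - 2)*(c^4 - 5*c^3 - 13*c^2 + 77*c - 60) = (c - 5)*(c - 2)*(c + 4)*(c^3 - 9*c^2 + 23*c - 15) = (c - 5)^2*(c - 2)*(c + 4)*(c^2 - 4*c + 3) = (c - 5)^2*(c - 2)*(c - 1)*(c + 4)*(c - 3)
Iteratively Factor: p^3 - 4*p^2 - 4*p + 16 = (p - 2)*(p^2 - 2*p - 8) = (p - 4)*(p - 2)*(p + 2)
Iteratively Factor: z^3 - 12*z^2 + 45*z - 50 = (z - 5)*(z^2 - 7*z + 10) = (z - 5)*(z - 2)*(z - 5)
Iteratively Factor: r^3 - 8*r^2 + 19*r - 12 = (r - 4)*(r^2 - 4*r + 3) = (r - 4)*(r - 3)*(r - 1)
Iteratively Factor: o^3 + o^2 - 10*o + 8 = (o - 1)*(o^2 + 2*o - 8) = (o - 2)*(o - 1)*(o + 4)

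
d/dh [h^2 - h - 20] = 2*h - 1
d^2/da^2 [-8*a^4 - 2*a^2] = -96*a^2 - 4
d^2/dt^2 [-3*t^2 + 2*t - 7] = -6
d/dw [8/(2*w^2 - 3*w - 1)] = 8*(3 - 4*w)/(-2*w^2 + 3*w + 1)^2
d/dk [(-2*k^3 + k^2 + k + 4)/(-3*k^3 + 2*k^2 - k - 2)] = (-k^4 + 10*k^3 + 45*k^2 - 20*k + 2)/(9*k^6 - 12*k^5 + 10*k^4 + 8*k^3 - 7*k^2 + 4*k + 4)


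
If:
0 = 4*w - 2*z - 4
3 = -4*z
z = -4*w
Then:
No Solution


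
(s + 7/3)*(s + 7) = s^2 + 28*s/3 + 49/3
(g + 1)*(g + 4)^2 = g^3 + 9*g^2 + 24*g + 16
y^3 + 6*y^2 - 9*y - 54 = (y - 3)*(y + 3)*(y + 6)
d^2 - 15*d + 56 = (d - 8)*(d - 7)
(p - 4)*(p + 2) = p^2 - 2*p - 8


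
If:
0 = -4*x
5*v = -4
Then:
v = -4/5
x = 0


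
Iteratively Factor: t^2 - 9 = (t - 3)*(t + 3)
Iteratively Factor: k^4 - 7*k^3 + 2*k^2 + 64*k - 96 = (k - 2)*(k^3 - 5*k^2 - 8*k + 48) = (k - 4)*(k - 2)*(k^2 - k - 12) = (k - 4)^2*(k - 2)*(k + 3)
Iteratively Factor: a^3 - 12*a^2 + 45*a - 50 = (a - 5)*(a^2 - 7*a + 10) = (a - 5)*(a - 2)*(a - 5)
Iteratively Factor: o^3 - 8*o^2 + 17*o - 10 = (o - 5)*(o^2 - 3*o + 2) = (o - 5)*(o - 1)*(o - 2)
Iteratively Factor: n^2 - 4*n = (n - 4)*(n)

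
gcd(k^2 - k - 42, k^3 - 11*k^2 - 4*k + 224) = k - 7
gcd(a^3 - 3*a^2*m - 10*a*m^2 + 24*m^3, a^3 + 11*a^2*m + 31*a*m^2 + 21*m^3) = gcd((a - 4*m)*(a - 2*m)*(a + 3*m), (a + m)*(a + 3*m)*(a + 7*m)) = a + 3*m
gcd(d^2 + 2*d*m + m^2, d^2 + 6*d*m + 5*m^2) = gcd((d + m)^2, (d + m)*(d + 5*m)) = d + m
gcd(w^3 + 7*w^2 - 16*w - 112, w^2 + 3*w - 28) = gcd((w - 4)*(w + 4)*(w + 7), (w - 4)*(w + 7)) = w^2 + 3*w - 28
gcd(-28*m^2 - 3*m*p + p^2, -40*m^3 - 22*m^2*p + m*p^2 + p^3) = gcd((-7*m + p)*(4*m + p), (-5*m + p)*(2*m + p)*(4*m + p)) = 4*m + p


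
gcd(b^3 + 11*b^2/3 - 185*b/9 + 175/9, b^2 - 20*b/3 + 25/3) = b - 5/3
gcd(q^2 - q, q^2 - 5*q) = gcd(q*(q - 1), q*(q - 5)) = q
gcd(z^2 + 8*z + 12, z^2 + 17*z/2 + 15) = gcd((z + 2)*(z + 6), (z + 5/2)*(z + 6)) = z + 6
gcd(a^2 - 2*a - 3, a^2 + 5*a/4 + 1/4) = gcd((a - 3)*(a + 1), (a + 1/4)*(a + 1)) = a + 1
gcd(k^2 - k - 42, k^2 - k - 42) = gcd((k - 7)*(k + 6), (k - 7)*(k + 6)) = k^2 - k - 42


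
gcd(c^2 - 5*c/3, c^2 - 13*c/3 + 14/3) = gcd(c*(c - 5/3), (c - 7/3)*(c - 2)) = 1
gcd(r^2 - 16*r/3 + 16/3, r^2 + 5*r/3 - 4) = r - 4/3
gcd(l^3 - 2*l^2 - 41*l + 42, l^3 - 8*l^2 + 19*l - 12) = l - 1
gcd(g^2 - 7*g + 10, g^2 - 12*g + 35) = g - 5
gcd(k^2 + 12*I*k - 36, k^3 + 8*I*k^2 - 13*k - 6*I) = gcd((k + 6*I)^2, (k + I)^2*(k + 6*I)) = k + 6*I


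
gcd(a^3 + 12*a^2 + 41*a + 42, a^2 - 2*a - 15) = a + 3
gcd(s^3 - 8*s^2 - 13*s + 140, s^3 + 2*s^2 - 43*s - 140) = s^2 - 3*s - 28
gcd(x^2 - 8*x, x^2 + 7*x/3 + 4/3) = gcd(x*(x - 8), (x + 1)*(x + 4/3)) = 1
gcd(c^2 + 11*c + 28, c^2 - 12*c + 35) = 1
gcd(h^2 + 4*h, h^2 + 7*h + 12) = h + 4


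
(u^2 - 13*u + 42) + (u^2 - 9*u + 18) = 2*u^2 - 22*u + 60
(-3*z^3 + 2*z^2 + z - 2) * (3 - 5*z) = 15*z^4 - 19*z^3 + z^2 + 13*z - 6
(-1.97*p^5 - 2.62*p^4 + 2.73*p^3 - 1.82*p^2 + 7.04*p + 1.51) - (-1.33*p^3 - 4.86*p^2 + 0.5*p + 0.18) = -1.97*p^5 - 2.62*p^4 + 4.06*p^3 + 3.04*p^2 + 6.54*p + 1.33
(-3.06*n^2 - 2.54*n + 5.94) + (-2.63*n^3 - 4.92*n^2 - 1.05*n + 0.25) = -2.63*n^3 - 7.98*n^2 - 3.59*n + 6.19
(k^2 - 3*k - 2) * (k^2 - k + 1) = k^4 - 4*k^3 + 2*k^2 - k - 2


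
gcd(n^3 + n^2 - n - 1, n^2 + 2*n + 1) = n^2 + 2*n + 1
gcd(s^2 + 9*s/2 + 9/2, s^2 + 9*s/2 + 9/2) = s^2 + 9*s/2 + 9/2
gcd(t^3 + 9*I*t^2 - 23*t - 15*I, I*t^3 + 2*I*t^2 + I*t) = 1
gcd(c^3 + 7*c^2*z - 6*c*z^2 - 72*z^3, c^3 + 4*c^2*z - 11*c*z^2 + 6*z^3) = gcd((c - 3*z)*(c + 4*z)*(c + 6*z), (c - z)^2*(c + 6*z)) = c + 6*z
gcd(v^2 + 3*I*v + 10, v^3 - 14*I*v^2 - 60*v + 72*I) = v - 2*I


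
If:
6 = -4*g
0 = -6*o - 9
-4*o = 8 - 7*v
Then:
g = -3/2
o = -3/2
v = 2/7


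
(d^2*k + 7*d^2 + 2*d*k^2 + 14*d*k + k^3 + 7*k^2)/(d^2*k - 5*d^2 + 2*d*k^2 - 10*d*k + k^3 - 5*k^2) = (k + 7)/(k - 5)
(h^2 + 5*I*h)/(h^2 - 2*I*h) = (h + 5*I)/(h - 2*I)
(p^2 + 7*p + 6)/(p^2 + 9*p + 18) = (p + 1)/(p + 3)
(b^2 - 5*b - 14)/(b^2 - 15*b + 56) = (b + 2)/(b - 8)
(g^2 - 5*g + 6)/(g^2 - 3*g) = (g - 2)/g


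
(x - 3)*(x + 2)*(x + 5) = x^3 + 4*x^2 - 11*x - 30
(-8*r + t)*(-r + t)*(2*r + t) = 16*r^3 - 10*r^2*t - 7*r*t^2 + t^3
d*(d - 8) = d^2 - 8*d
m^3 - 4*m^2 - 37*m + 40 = (m - 8)*(m - 1)*(m + 5)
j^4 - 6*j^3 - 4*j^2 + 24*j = j*(j - 6)*(j - 2)*(j + 2)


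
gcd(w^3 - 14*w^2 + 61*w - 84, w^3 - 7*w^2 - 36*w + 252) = w - 7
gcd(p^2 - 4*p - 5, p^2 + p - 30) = p - 5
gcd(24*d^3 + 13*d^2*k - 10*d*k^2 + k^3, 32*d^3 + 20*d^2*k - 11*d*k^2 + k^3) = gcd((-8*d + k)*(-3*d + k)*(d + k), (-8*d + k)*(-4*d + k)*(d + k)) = 8*d^2 + 7*d*k - k^2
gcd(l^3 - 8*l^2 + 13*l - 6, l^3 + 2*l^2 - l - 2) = l - 1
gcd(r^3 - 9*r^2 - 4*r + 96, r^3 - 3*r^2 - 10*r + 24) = r^2 - r - 12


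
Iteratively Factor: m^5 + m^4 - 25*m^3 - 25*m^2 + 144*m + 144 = (m + 1)*(m^4 - 25*m^2 + 144) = (m + 1)*(m + 3)*(m^3 - 3*m^2 - 16*m + 48) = (m + 1)*(m + 3)*(m + 4)*(m^2 - 7*m + 12) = (m - 4)*(m + 1)*(m + 3)*(m + 4)*(m - 3)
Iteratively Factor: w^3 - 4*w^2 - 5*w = (w - 5)*(w^2 + w) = w*(w - 5)*(w + 1)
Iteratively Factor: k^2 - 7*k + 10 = (k - 5)*(k - 2)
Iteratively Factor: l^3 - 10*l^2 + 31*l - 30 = (l - 5)*(l^2 - 5*l + 6) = (l - 5)*(l - 3)*(l - 2)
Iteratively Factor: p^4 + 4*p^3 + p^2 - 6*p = (p + 2)*(p^3 + 2*p^2 - 3*p) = (p - 1)*(p + 2)*(p^2 + 3*p) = (p - 1)*(p + 2)*(p + 3)*(p)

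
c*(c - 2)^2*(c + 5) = c^4 + c^3 - 16*c^2 + 20*c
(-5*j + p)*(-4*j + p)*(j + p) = 20*j^3 + 11*j^2*p - 8*j*p^2 + p^3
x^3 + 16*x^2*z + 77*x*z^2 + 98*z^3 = (x + 2*z)*(x + 7*z)^2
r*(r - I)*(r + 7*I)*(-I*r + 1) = -I*r^4 + 7*r^3 - I*r^2 + 7*r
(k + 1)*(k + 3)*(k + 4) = k^3 + 8*k^2 + 19*k + 12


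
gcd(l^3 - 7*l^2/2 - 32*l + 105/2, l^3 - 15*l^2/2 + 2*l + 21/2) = l^2 - 17*l/2 + 21/2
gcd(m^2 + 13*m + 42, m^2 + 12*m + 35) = m + 7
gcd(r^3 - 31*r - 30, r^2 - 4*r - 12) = r - 6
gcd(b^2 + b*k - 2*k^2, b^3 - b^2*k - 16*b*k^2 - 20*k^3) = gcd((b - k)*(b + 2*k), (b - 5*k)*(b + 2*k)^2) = b + 2*k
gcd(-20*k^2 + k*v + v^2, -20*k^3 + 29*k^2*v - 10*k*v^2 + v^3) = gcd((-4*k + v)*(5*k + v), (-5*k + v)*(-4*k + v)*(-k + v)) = -4*k + v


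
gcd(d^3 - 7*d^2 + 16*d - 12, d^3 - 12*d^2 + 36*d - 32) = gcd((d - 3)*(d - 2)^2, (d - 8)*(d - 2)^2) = d^2 - 4*d + 4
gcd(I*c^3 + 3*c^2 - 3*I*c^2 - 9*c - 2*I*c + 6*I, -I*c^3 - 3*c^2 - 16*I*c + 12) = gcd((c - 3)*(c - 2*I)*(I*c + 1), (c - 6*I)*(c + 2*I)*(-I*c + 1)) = 1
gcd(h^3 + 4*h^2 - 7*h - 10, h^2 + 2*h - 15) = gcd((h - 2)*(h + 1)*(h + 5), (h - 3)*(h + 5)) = h + 5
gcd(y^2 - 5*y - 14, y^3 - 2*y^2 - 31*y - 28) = y - 7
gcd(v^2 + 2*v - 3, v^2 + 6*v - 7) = v - 1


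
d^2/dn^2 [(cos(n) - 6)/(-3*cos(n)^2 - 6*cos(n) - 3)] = (47*cos(n)/4 - 14*cos(2*n) + cos(3*n)/4 + 26)/(3*(cos(n) + 1)^4)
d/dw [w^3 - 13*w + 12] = 3*w^2 - 13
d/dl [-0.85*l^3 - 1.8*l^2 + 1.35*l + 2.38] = -2.55*l^2 - 3.6*l + 1.35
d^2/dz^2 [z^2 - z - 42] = 2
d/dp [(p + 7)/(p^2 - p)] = (-p^2 - 14*p + 7)/(p^2*(p^2 - 2*p + 1))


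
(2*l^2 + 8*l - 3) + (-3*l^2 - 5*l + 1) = -l^2 + 3*l - 2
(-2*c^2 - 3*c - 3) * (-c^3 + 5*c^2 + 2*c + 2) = 2*c^5 - 7*c^4 - 16*c^3 - 25*c^2 - 12*c - 6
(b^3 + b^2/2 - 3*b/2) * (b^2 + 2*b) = b^5 + 5*b^4/2 - b^3/2 - 3*b^2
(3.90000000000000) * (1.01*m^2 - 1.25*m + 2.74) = 3.939*m^2 - 4.875*m + 10.686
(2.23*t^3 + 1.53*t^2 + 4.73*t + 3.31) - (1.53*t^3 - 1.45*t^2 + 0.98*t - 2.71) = 0.7*t^3 + 2.98*t^2 + 3.75*t + 6.02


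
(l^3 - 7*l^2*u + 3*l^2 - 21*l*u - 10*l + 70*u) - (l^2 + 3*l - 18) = l^3 - 7*l^2*u + 2*l^2 - 21*l*u - 13*l + 70*u + 18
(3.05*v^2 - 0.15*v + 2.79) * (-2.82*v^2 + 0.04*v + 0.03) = -8.601*v^4 + 0.545*v^3 - 7.7823*v^2 + 0.1071*v + 0.0837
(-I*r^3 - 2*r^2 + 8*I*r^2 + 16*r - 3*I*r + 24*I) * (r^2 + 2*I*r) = -I*r^5 + 8*I*r^4 - 7*I*r^3 + 6*r^2 + 56*I*r^2 - 48*r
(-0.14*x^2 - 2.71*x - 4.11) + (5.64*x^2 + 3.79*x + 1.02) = 5.5*x^2 + 1.08*x - 3.09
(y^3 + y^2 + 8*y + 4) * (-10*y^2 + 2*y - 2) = -10*y^5 - 8*y^4 - 80*y^3 - 26*y^2 - 8*y - 8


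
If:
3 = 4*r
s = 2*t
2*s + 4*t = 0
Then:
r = 3/4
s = 0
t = 0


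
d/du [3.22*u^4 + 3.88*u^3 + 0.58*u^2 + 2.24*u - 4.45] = 12.88*u^3 + 11.64*u^2 + 1.16*u + 2.24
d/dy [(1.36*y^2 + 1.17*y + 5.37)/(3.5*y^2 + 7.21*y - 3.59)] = (5.7106*y^2 - 47.3548*y - 42.918)/(12.25*y^4 + 50.47*y^3 + 26.8541*y^2 - 51.7678*y + 12.8881)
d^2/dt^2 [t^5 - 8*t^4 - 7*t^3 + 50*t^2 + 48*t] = 20*t^3 - 96*t^2 - 42*t + 100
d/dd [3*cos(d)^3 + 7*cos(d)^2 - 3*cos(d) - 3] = (-9*cos(d)^2 - 14*cos(d) + 3)*sin(d)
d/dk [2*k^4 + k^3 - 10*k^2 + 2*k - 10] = 8*k^3 + 3*k^2 - 20*k + 2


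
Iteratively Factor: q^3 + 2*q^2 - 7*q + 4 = (q - 1)*(q^2 + 3*q - 4) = (q - 1)^2*(q + 4)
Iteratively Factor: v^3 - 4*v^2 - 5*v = (v - 5)*(v^2 + v) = (v - 5)*(v + 1)*(v)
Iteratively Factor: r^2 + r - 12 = (r + 4)*(r - 3)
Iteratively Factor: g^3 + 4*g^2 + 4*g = (g + 2)*(g^2 + 2*g) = (g + 2)^2*(g)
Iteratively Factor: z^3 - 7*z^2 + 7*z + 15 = (z - 5)*(z^2 - 2*z - 3) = (z - 5)*(z - 3)*(z + 1)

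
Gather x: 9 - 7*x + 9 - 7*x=18 - 14*x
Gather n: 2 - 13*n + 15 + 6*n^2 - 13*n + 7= 6*n^2 - 26*n + 24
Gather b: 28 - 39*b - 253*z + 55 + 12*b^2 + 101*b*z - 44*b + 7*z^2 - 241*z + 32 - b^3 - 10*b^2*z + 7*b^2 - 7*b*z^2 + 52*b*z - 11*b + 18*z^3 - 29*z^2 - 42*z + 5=-b^3 + b^2*(19 - 10*z) + b*(-7*z^2 + 153*z - 94) + 18*z^3 - 22*z^2 - 536*z + 120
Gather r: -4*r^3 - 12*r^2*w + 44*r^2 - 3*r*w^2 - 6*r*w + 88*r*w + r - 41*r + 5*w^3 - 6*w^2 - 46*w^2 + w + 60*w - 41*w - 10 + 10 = -4*r^3 + r^2*(44 - 12*w) + r*(-3*w^2 + 82*w - 40) + 5*w^3 - 52*w^2 + 20*w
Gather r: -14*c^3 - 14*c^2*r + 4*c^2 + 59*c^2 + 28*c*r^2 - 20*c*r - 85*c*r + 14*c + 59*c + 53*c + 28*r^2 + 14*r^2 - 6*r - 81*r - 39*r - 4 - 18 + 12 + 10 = -14*c^3 + 63*c^2 + 126*c + r^2*(28*c + 42) + r*(-14*c^2 - 105*c - 126)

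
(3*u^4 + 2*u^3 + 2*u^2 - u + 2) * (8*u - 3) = 24*u^5 + 7*u^4 + 10*u^3 - 14*u^2 + 19*u - 6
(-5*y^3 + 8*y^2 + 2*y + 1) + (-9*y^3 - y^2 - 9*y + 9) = -14*y^3 + 7*y^2 - 7*y + 10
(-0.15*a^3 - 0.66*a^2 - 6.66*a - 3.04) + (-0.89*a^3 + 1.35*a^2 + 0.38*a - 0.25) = -1.04*a^3 + 0.69*a^2 - 6.28*a - 3.29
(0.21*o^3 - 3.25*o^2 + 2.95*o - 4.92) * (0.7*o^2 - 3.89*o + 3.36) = 0.147*o^5 - 3.0919*o^4 + 15.4131*o^3 - 25.8395*o^2 + 29.0508*o - 16.5312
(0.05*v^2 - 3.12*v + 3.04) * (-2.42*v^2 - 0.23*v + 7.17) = -0.121*v^4 + 7.5389*v^3 - 6.2807*v^2 - 23.0696*v + 21.7968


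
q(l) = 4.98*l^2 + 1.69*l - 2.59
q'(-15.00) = -147.71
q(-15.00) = 1092.56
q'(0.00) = 1.69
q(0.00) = -2.59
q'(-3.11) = -29.29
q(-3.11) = 40.32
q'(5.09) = 52.39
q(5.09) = 135.03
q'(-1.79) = -16.14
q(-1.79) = 10.34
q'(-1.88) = -17.03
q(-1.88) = 11.83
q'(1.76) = 19.22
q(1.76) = 15.81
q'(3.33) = 34.86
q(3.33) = 58.26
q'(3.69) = 38.44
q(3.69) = 71.45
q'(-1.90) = -17.23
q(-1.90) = 12.18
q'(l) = 9.96*l + 1.69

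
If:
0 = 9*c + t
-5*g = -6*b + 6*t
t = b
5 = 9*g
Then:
No Solution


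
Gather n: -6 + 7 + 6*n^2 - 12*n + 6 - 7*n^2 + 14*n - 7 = -n^2 + 2*n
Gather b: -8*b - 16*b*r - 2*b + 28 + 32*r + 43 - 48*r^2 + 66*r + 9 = b*(-16*r - 10) - 48*r^2 + 98*r + 80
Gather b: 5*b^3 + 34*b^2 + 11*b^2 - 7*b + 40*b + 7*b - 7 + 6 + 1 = 5*b^3 + 45*b^2 + 40*b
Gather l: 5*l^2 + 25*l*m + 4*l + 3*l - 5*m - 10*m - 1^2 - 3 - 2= 5*l^2 + l*(25*m + 7) - 15*m - 6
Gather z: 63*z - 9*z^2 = -9*z^2 + 63*z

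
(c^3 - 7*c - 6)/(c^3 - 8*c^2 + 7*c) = (c^3 - 7*c - 6)/(c*(c^2 - 8*c + 7))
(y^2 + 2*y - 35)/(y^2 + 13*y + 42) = (y - 5)/(y + 6)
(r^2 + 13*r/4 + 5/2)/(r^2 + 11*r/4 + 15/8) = 2*(r + 2)/(2*r + 3)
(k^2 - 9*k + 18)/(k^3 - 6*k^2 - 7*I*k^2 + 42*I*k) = (k - 3)/(k*(k - 7*I))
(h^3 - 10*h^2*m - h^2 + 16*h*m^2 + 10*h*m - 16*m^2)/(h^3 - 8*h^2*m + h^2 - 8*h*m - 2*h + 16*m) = (h - 2*m)/(h + 2)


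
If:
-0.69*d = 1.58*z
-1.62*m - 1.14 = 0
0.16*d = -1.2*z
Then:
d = 0.00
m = -0.70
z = 0.00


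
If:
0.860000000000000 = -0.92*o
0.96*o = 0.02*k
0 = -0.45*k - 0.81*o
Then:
No Solution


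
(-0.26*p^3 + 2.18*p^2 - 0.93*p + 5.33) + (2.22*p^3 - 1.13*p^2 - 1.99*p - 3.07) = 1.96*p^3 + 1.05*p^2 - 2.92*p + 2.26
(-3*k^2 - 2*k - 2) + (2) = -3*k^2 - 2*k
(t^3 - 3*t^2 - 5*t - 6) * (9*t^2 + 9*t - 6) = 9*t^5 - 18*t^4 - 78*t^3 - 81*t^2 - 24*t + 36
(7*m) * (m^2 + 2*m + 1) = 7*m^3 + 14*m^2 + 7*m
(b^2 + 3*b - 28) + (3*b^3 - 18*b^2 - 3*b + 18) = 3*b^3 - 17*b^2 - 10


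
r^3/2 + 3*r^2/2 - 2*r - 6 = (r/2 + 1)*(r - 2)*(r + 3)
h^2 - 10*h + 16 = (h - 8)*(h - 2)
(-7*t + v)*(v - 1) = -7*t*v + 7*t + v^2 - v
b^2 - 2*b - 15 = (b - 5)*(b + 3)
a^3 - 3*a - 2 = (a - 2)*(a + 1)^2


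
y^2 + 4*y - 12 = (y - 2)*(y + 6)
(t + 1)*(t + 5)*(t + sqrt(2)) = t^3 + sqrt(2)*t^2 + 6*t^2 + 5*t + 6*sqrt(2)*t + 5*sqrt(2)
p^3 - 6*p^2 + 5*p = p*(p - 5)*(p - 1)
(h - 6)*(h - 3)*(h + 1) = h^3 - 8*h^2 + 9*h + 18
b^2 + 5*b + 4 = (b + 1)*(b + 4)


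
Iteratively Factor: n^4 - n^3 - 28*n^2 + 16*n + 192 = (n - 4)*(n^3 + 3*n^2 - 16*n - 48) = (n - 4)^2*(n^2 + 7*n + 12) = (n - 4)^2*(n + 4)*(n + 3)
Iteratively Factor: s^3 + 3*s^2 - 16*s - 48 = (s + 3)*(s^2 - 16) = (s - 4)*(s + 3)*(s + 4)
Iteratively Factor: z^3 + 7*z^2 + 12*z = (z)*(z^2 + 7*z + 12) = z*(z + 4)*(z + 3)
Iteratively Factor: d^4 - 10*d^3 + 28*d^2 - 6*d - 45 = (d - 3)*(d^3 - 7*d^2 + 7*d + 15) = (d - 3)*(d + 1)*(d^2 - 8*d + 15) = (d - 3)^2*(d + 1)*(d - 5)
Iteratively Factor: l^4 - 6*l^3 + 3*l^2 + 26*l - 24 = (l - 4)*(l^3 - 2*l^2 - 5*l + 6) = (l - 4)*(l - 3)*(l^2 + l - 2) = (l - 4)*(l - 3)*(l + 2)*(l - 1)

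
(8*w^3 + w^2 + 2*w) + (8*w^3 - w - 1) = 16*w^3 + w^2 + w - 1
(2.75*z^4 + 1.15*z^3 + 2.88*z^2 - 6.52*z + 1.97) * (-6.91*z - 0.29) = -19.0025*z^5 - 8.744*z^4 - 20.2343*z^3 + 44.218*z^2 - 11.7219*z - 0.5713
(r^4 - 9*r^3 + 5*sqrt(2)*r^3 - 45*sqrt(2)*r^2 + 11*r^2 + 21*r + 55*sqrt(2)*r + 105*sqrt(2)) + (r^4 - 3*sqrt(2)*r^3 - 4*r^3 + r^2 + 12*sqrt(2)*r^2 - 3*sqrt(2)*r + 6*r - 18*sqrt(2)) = 2*r^4 - 13*r^3 + 2*sqrt(2)*r^3 - 33*sqrt(2)*r^2 + 12*r^2 + 27*r + 52*sqrt(2)*r + 87*sqrt(2)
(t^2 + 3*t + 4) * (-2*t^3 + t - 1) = -2*t^5 - 6*t^4 - 7*t^3 + 2*t^2 + t - 4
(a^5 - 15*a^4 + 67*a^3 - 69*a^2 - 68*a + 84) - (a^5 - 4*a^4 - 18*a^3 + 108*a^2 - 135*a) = -11*a^4 + 85*a^3 - 177*a^2 + 67*a + 84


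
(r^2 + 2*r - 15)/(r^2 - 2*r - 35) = (r - 3)/(r - 7)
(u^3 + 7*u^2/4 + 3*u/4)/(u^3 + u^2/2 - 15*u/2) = (4*u^2 + 7*u + 3)/(2*(2*u^2 + u - 15))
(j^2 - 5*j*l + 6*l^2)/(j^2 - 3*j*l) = (j - 2*l)/j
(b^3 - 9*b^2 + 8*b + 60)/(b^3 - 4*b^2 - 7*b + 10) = (b - 6)/(b - 1)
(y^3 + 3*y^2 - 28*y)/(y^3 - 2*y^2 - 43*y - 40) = y*(-y^2 - 3*y + 28)/(-y^3 + 2*y^2 + 43*y + 40)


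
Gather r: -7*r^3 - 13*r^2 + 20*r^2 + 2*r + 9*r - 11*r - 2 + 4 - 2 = -7*r^3 + 7*r^2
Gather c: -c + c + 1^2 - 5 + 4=0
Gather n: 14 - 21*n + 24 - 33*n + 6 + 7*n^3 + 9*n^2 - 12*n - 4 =7*n^3 + 9*n^2 - 66*n + 40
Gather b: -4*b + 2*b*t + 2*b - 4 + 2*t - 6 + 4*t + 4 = b*(2*t - 2) + 6*t - 6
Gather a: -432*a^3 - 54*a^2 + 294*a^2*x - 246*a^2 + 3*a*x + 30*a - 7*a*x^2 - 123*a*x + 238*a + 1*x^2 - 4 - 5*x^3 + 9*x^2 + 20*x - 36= -432*a^3 + a^2*(294*x - 300) + a*(-7*x^2 - 120*x + 268) - 5*x^3 + 10*x^2 + 20*x - 40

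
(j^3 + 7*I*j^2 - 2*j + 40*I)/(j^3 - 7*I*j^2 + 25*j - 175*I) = (j^2 + 2*I*j + 8)/(j^2 - 12*I*j - 35)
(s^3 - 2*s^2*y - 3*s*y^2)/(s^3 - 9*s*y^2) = (s + y)/(s + 3*y)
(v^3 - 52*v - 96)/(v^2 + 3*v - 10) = (v^3 - 52*v - 96)/(v^2 + 3*v - 10)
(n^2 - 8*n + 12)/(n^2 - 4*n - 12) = (n - 2)/(n + 2)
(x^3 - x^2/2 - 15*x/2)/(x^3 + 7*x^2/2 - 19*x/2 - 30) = x/(x + 4)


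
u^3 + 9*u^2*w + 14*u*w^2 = u*(u + 2*w)*(u + 7*w)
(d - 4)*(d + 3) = d^2 - d - 12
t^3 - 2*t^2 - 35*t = t*(t - 7)*(t + 5)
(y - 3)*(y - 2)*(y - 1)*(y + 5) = y^4 - y^3 - 19*y^2 + 49*y - 30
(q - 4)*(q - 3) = q^2 - 7*q + 12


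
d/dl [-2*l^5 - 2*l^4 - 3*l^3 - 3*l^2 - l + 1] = -10*l^4 - 8*l^3 - 9*l^2 - 6*l - 1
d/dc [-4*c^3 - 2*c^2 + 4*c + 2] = -12*c^2 - 4*c + 4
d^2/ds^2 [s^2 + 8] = 2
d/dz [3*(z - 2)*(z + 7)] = 6*z + 15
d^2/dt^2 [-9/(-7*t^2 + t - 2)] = 18*(-49*t^2 + 7*t + (14*t - 1)^2 - 14)/(7*t^2 - t + 2)^3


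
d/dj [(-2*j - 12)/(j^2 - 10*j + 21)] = 2*(-j^2 + 10*j + 2*(j - 5)*(j + 6) - 21)/(j^2 - 10*j + 21)^2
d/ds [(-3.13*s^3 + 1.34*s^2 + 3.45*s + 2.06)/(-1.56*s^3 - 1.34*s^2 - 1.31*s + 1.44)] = (1.77635683940025e-15*s^5 + 6.2846*s^4 + 18.9646*s^3 - 1.0132*s^2 + 9.38*s + 7.6666)/(2.4336*s^6 + 4.1808*s^5 + 5.8828*s^4 - 0.982*s^3 - 2.1431*s^2 - 3.7728*s + 2.0736)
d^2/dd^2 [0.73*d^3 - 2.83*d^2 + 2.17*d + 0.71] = 4.38*d - 5.66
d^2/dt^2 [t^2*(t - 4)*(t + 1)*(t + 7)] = 20*t^3 + 48*t^2 - 150*t - 56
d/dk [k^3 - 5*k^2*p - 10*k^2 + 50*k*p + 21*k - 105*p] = 3*k^2 - 10*k*p - 20*k + 50*p + 21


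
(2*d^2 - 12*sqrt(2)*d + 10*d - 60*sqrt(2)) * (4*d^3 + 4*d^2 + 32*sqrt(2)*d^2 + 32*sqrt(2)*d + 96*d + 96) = 8*d^5 + 16*sqrt(2)*d^4 + 48*d^4 - 536*d^3 + 96*sqrt(2)*d^3 - 3456*d^2 - 1072*sqrt(2)*d^2 - 6912*sqrt(2)*d - 2880*d - 5760*sqrt(2)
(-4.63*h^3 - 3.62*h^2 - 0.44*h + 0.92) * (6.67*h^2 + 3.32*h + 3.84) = -30.8821*h^5 - 39.517*h^4 - 32.7324*h^3 - 9.2252*h^2 + 1.3648*h + 3.5328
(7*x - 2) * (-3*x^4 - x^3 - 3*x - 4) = -21*x^5 - x^4 + 2*x^3 - 21*x^2 - 22*x + 8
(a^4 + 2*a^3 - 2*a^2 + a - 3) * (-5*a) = -5*a^5 - 10*a^4 + 10*a^3 - 5*a^2 + 15*a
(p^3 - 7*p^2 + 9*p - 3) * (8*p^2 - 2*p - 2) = 8*p^5 - 58*p^4 + 84*p^3 - 28*p^2 - 12*p + 6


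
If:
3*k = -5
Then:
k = -5/3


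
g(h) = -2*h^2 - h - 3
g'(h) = -4*h - 1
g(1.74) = -10.80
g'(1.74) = -7.96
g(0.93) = -5.66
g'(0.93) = -4.72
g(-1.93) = -8.52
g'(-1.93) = 6.72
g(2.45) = -17.46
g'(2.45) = -10.80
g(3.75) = -34.88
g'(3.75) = -16.00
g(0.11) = -3.13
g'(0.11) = -1.44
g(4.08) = -40.37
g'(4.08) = -17.32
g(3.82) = -36.00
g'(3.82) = -16.28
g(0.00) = -3.00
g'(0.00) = -1.00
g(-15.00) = -438.00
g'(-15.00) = 59.00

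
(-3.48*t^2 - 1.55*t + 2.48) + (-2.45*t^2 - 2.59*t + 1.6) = -5.93*t^2 - 4.14*t + 4.08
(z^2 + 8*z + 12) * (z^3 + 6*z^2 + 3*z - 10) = z^5 + 14*z^4 + 63*z^3 + 86*z^2 - 44*z - 120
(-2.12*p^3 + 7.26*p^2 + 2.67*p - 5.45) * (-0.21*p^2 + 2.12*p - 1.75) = 0.4452*p^5 - 6.019*p^4 + 18.5405*p^3 - 5.9001*p^2 - 16.2265*p + 9.5375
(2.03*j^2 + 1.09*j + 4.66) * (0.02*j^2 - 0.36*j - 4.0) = 0.0406*j^4 - 0.709*j^3 - 8.4192*j^2 - 6.0376*j - 18.64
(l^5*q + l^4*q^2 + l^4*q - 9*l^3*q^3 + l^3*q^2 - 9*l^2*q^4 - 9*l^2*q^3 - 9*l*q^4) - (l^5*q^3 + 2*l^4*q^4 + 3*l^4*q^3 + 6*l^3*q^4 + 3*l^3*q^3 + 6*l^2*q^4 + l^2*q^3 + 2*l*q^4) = -l^5*q^3 + l^5*q - 2*l^4*q^4 - 3*l^4*q^3 + l^4*q^2 + l^4*q - 6*l^3*q^4 - 12*l^3*q^3 + l^3*q^2 - 15*l^2*q^4 - 10*l^2*q^3 - 11*l*q^4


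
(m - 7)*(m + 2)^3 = m^4 - m^3 - 30*m^2 - 76*m - 56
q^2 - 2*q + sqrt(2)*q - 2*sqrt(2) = (q - 2)*(q + sqrt(2))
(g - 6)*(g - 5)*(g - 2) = g^3 - 13*g^2 + 52*g - 60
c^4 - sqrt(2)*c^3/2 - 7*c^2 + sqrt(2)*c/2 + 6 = (c - 1)*(c + 1)*(c - 2*sqrt(2))*(c + 3*sqrt(2)/2)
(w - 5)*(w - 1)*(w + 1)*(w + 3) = w^4 - 2*w^3 - 16*w^2 + 2*w + 15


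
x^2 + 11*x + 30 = (x + 5)*(x + 6)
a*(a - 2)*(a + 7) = a^3 + 5*a^2 - 14*a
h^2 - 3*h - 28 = (h - 7)*(h + 4)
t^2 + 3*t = t*(t + 3)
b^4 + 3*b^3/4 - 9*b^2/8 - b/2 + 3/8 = (b - 3/4)*(b - 1/2)*(b + 1)^2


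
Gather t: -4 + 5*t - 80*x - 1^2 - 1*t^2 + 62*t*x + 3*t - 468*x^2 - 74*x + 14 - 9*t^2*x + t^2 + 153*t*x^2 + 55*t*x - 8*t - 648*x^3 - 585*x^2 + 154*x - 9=-9*t^2*x + t*(153*x^2 + 117*x) - 648*x^3 - 1053*x^2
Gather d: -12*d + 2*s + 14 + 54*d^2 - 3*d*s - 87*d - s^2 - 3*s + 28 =54*d^2 + d*(-3*s - 99) - s^2 - s + 42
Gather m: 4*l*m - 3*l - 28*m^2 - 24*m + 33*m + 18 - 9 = -3*l - 28*m^2 + m*(4*l + 9) + 9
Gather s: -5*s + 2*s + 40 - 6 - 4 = 30 - 3*s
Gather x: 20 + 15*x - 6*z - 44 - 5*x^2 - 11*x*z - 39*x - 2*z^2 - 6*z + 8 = -5*x^2 + x*(-11*z - 24) - 2*z^2 - 12*z - 16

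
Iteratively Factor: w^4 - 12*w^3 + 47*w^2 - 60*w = (w - 4)*(w^3 - 8*w^2 + 15*w) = (w - 4)*(w - 3)*(w^2 - 5*w) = w*(w - 4)*(w - 3)*(w - 5)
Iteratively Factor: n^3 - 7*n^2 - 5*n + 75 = (n - 5)*(n^2 - 2*n - 15) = (n - 5)^2*(n + 3)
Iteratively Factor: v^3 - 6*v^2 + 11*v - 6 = (v - 3)*(v^2 - 3*v + 2) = (v - 3)*(v - 1)*(v - 2)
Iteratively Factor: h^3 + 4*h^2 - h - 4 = (h + 4)*(h^2 - 1) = (h + 1)*(h + 4)*(h - 1)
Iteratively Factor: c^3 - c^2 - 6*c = (c)*(c^2 - c - 6) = c*(c + 2)*(c - 3)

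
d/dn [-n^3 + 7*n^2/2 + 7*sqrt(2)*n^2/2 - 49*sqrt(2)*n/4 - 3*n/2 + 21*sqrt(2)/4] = -3*n^2 + 7*n + 7*sqrt(2)*n - 49*sqrt(2)/4 - 3/2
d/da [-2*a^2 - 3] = -4*a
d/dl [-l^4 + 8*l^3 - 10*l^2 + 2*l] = -4*l^3 + 24*l^2 - 20*l + 2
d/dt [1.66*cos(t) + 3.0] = -1.66*sin(t)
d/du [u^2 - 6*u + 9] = 2*u - 6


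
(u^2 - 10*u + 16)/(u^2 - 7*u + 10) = (u - 8)/(u - 5)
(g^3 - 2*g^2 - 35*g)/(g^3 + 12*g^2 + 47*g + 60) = g*(g - 7)/(g^2 + 7*g + 12)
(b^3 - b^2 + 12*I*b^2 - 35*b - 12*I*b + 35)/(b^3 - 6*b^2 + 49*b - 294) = (b^2 + b*(-1 + 5*I) - 5*I)/(b^2 - b*(6 + 7*I) + 42*I)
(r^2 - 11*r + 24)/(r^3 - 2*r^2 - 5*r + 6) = (r - 8)/(r^2 + r - 2)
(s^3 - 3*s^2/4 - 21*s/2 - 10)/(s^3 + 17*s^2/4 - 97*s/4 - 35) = (s + 2)/(s + 7)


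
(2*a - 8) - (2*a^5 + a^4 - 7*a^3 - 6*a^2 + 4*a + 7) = -2*a^5 - a^4 + 7*a^3 + 6*a^2 - 2*a - 15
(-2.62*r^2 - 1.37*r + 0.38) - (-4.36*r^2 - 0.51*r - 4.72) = 1.74*r^2 - 0.86*r + 5.1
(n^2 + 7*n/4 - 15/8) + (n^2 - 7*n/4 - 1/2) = 2*n^2 - 19/8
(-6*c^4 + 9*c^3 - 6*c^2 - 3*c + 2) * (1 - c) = 6*c^5 - 15*c^4 + 15*c^3 - 3*c^2 - 5*c + 2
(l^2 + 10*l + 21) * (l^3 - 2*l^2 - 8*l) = l^5 + 8*l^4 - 7*l^3 - 122*l^2 - 168*l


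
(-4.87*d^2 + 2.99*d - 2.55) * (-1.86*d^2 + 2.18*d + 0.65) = 9.0582*d^4 - 16.178*d^3 + 8.0957*d^2 - 3.6155*d - 1.6575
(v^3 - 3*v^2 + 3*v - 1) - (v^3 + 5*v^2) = -8*v^2 + 3*v - 1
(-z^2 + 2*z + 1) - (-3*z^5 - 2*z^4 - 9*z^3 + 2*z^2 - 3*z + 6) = 3*z^5 + 2*z^4 + 9*z^3 - 3*z^2 + 5*z - 5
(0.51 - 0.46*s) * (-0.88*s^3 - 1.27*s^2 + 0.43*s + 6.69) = 0.4048*s^4 + 0.1354*s^3 - 0.8455*s^2 - 2.8581*s + 3.4119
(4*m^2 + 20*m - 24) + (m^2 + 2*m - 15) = 5*m^2 + 22*m - 39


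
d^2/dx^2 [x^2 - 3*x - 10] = 2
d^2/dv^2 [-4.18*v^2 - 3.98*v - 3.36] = -8.36000000000000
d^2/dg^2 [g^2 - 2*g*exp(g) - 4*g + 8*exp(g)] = -2*g*exp(g) + 4*exp(g) + 2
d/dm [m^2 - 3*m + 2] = 2*m - 3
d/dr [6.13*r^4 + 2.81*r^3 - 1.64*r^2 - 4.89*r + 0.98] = 24.52*r^3 + 8.43*r^2 - 3.28*r - 4.89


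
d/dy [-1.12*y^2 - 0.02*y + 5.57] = -2.24*y - 0.02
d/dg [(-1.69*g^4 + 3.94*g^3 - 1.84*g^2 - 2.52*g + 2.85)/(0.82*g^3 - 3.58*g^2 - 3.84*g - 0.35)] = (-1.3858*g^6 + 12.1004*g^5 + 6.87239999999999*g^4 - 23.7604*g^3 - 13.104*g^2 + 21.694*g + 11.826)/(0.6724*g^6 - 5.8712*g^5 + 6.5188*g^4 + 26.9204*g^3 + 17.2516*g^2 + 2.688*g + 0.1225)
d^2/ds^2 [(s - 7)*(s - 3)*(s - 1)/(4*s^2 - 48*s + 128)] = (11*s^3 - 159*s^2 + 852*s - 1712)/(2*(s^6 - 36*s^5 + 528*s^4 - 4032*s^3 + 16896*s^2 - 36864*s + 32768))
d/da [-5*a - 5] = -5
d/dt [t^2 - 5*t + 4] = 2*t - 5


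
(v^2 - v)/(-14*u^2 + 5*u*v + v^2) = v*(v - 1)/(-14*u^2 + 5*u*v + v^2)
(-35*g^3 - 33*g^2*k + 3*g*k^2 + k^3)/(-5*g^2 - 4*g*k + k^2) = 7*g + k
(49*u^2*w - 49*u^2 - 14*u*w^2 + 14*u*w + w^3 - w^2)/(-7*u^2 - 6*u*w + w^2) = (-7*u*w + 7*u + w^2 - w)/(u + w)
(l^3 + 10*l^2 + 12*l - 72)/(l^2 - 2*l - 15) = (-l^3 - 10*l^2 - 12*l + 72)/(-l^2 + 2*l + 15)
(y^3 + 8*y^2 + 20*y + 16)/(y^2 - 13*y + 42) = (y^3 + 8*y^2 + 20*y + 16)/(y^2 - 13*y + 42)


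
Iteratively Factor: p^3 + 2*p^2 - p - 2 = (p - 1)*(p^2 + 3*p + 2) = (p - 1)*(p + 1)*(p + 2)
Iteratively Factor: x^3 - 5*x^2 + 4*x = (x - 1)*(x^2 - 4*x) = (x - 4)*(x - 1)*(x)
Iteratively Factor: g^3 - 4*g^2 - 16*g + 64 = (g + 4)*(g^2 - 8*g + 16) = (g - 4)*(g + 4)*(g - 4)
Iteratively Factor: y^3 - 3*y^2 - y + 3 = (y + 1)*(y^2 - 4*y + 3) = (y - 3)*(y + 1)*(y - 1)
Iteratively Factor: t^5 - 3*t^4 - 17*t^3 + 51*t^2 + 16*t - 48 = (t - 1)*(t^4 - 2*t^3 - 19*t^2 + 32*t + 48) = (t - 4)*(t - 1)*(t^3 + 2*t^2 - 11*t - 12) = (t - 4)*(t - 1)*(t + 4)*(t^2 - 2*t - 3) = (t - 4)*(t - 1)*(t + 1)*(t + 4)*(t - 3)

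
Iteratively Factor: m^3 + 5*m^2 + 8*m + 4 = (m + 1)*(m^2 + 4*m + 4) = (m + 1)*(m + 2)*(m + 2)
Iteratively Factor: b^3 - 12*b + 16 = (b - 2)*(b^2 + 2*b - 8) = (b - 2)^2*(b + 4)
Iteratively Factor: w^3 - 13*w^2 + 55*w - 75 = (w - 5)*(w^2 - 8*w + 15) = (w - 5)^2*(w - 3)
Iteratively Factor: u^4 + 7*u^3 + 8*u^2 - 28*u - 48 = (u + 3)*(u^3 + 4*u^2 - 4*u - 16) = (u - 2)*(u + 3)*(u^2 + 6*u + 8) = (u - 2)*(u + 2)*(u + 3)*(u + 4)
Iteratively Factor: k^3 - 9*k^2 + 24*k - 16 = (k - 1)*(k^2 - 8*k + 16) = (k - 4)*(k - 1)*(k - 4)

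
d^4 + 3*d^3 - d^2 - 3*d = d*(d - 1)*(d + 1)*(d + 3)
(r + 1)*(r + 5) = r^2 + 6*r + 5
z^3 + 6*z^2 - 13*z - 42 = (z - 3)*(z + 2)*(z + 7)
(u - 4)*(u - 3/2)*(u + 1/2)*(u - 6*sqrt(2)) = u^4 - 6*sqrt(2)*u^3 - 5*u^3 + 13*u^2/4 + 30*sqrt(2)*u^2 - 39*sqrt(2)*u/2 + 3*u - 18*sqrt(2)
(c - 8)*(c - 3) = c^2 - 11*c + 24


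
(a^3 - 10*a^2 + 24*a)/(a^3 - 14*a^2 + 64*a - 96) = a/(a - 4)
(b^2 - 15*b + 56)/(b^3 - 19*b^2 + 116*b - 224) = 1/(b - 4)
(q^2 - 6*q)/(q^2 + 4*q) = (q - 6)/(q + 4)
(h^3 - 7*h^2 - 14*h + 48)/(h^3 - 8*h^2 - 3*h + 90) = (h^2 - 10*h + 16)/(h^2 - 11*h + 30)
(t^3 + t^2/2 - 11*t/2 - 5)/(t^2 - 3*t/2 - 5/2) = t + 2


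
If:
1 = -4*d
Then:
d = -1/4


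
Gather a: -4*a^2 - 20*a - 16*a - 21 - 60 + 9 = -4*a^2 - 36*a - 72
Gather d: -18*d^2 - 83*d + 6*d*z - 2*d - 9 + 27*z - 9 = -18*d^2 + d*(6*z - 85) + 27*z - 18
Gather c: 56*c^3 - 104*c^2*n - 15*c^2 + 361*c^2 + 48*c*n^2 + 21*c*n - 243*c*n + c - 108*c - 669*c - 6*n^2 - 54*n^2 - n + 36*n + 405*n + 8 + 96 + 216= 56*c^3 + c^2*(346 - 104*n) + c*(48*n^2 - 222*n - 776) - 60*n^2 + 440*n + 320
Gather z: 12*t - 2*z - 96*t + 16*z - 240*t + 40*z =-324*t + 54*z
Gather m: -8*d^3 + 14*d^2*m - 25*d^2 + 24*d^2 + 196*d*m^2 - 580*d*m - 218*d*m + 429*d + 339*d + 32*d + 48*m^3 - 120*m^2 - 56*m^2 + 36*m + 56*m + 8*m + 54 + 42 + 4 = -8*d^3 - d^2 + 800*d + 48*m^3 + m^2*(196*d - 176) + m*(14*d^2 - 798*d + 100) + 100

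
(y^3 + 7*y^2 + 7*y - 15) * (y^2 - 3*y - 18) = y^5 + 4*y^4 - 32*y^3 - 162*y^2 - 81*y + 270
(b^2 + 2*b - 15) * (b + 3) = b^3 + 5*b^2 - 9*b - 45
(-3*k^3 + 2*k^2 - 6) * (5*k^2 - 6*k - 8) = -15*k^5 + 28*k^4 + 12*k^3 - 46*k^2 + 36*k + 48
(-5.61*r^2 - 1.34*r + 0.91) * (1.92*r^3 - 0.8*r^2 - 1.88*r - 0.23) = -10.7712*r^5 + 1.9152*r^4 + 13.366*r^3 + 3.0815*r^2 - 1.4026*r - 0.2093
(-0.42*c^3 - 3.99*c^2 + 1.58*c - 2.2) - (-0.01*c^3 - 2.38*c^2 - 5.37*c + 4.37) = -0.41*c^3 - 1.61*c^2 + 6.95*c - 6.57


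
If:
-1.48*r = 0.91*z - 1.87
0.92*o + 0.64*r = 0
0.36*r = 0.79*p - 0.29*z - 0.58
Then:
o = 0.427732079905993*z - 0.878965922444183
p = 0.0868970236058844*z + 1.3099555251454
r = 1.26351351351351 - 0.614864864864865*z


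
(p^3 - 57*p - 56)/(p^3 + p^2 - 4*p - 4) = (p^2 - p - 56)/(p^2 - 4)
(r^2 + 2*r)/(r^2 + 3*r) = (r + 2)/(r + 3)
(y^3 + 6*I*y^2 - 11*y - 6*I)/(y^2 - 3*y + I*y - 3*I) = (y^2 + 5*I*y - 6)/(y - 3)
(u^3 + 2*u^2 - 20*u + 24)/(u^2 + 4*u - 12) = u - 2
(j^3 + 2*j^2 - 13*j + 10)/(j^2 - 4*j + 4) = (j^2 + 4*j - 5)/(j - 2)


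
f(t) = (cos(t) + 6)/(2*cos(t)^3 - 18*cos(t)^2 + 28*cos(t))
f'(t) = (cos(t) + 6)*(6*sin(t)*cos(t)^2 - 36*sin(t)*cos(t) + 28*sin(t))/(2*cos(t)^3 - 18*cos(t)^2 + 28*cos(t))^2 - sin(t)/(2*cos(t)^3 - 18*cos(t)^2 + 28*cos(t)) = (-213*cos(t) + 9*cos(2*t) + cos(3*t) + 177)*sin(t)/(4*(cos(t) - 7)^2*(cos(t) - 2)^2*cos(t)^2)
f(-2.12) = -0.28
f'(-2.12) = -0.62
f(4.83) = 2.01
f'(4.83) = -15.35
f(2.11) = -0.28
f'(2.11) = 0.65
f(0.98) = 0.63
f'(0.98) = 0.42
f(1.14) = 0.74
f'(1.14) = 0.98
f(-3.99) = -0.20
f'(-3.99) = 0.33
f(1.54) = 7.14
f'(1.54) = 225.81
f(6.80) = 0.57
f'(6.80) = -0.01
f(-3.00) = -0.11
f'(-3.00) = -0.02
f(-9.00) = -0.12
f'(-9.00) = -0.09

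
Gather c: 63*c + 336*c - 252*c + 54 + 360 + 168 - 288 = 147*c + 294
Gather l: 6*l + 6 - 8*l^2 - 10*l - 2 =-8*l^2 - 4*l + 4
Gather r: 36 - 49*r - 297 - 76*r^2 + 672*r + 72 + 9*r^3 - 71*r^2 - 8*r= 9*r^3 - 147*r^2 + 615*r - 189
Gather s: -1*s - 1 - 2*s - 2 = -3*s - 3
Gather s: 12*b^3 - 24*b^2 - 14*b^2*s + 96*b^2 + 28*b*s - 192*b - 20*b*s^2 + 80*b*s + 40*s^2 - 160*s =12*b^3 + 72*b^2 - 192*b + s^2*(40 - 20*b) + s*(-14*b^2 + 108*b - 160)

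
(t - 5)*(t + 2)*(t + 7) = t^3 + 4*t^2 - 31*t - 70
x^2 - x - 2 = (x - 2)*(x + 1)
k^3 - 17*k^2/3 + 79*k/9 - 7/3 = (k - 3)*(k - 7/3)*(k - 1/3)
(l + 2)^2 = l^2 + 4*l + 4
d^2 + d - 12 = (d - 3)*(d + 4)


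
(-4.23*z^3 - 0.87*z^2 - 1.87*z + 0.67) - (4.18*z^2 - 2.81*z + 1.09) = -4.23*z^3 - 5.05*z^2 + 0.94*z - 0.42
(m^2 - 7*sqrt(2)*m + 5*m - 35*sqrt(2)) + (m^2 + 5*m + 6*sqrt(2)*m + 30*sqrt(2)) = 2*m^2 - sqrt(2)*m + 10*m - 5*sqrt(2)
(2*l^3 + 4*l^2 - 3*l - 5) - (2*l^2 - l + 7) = 2*l^3 + 2*l^2 - 2*l - 12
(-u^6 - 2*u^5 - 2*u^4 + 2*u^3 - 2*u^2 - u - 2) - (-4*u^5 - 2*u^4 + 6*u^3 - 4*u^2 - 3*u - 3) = -u^6 + 2*u^5 - 4*u^3 + 2*u^2 + 2*u + 1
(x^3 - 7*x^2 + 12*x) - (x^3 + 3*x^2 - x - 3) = -10*x^2 + 13*x + 3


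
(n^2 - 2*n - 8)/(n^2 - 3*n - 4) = (n + 2)/(n + 1)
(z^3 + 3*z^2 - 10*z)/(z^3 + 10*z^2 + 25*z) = (z - 2)/(z + 5)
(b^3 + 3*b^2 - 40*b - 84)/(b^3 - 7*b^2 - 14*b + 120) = (b^2 + 9*b + 14)/(b^2 - b - 20)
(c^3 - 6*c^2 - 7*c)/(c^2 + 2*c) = (c^2 - 6*c - 7)/(c + 2)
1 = 1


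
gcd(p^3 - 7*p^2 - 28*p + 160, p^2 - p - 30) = p + 5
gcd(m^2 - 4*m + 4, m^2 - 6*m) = 1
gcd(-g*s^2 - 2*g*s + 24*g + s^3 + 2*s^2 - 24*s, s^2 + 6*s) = s + 6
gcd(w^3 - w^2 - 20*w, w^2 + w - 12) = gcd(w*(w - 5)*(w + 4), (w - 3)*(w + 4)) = w + 4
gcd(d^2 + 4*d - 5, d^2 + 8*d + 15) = d + 5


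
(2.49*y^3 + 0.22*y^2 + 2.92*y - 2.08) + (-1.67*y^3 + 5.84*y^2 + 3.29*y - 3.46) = 0.82*y^3 + 6.06*y^2 + 6.21*y - 5.54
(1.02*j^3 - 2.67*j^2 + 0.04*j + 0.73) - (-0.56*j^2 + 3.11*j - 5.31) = 1.02*j^3 - 2.11*j^2 - 3.07*j + 6.04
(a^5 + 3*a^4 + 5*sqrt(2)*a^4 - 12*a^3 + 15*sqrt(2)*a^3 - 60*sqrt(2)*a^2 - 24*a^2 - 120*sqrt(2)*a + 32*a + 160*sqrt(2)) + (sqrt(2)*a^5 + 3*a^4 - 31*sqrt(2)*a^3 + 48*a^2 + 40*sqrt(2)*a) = a^5 + sqrt(2)*a^5 + 6*a^4 + 5*sqrt(2)*a^4 - 16*sqrt(2)*a^3 - 12*a^3 - 60*sqrt(2)*a^2 + 24*a^2 - 80*sqrt(2)*a + 32*a + 160*sqrt(2)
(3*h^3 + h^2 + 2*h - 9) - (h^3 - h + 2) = 2*h^3 + h^2 + 3*h - 11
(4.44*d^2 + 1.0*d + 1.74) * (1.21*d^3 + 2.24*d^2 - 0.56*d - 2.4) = 5.3724*d^5 + 11.1556*d^4 + 1.859*d^3 - 7.3184*d^2 - 3.3744*d - 4.176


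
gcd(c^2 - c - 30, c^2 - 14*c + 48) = c - 6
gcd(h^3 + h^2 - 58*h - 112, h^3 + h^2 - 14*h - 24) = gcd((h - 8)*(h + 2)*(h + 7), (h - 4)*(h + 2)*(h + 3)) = h + 2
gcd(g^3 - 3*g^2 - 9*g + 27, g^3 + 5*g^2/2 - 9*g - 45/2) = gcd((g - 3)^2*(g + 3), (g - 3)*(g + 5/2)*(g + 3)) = g^2 - 9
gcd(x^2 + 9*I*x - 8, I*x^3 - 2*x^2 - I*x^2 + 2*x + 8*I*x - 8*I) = 1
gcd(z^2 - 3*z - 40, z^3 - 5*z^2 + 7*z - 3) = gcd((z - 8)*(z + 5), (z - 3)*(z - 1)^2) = 1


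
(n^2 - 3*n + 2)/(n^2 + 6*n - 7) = (n - 2)/(n + 7)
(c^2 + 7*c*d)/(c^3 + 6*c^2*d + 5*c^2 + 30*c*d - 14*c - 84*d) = c*(c + 7*d)/(c^3 + 6*c^2*d + 5*c^2 + 30*c*d - 14*c - 84*d)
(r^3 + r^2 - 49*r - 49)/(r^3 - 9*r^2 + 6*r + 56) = (r^2 + 8*r + 7)/(r^2 - 2*r - 8)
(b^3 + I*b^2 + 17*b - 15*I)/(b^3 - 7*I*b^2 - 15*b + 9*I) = (b + 5*I)/(b - 3*I)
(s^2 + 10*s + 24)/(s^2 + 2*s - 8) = (s + 6)/(s - 2)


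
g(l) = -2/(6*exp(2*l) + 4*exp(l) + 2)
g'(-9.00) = 0.00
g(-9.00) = -1.00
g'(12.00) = 0.00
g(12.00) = 0.00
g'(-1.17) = 0.33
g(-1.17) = -0.52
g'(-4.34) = 0.03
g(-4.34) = -0.97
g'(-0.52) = 0.31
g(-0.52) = -0.31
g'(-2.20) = 0.19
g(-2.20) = -0.79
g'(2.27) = 0.01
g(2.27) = -0.00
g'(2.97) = 0.00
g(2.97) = -0.00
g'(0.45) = 0.13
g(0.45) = -0.09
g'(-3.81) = 0.04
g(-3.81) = -0.96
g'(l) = -2*(-12*exp(2*l) - 4*exp(l))/(6*exp(2*l) + 4*exp(l) + 2)^2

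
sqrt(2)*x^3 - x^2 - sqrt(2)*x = x*(x - sqrt(2))*(sqrt(2)*x + 1)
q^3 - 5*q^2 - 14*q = q*(q - 7)*(q + 2)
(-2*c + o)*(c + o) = -2*c^2 - c*o + o^2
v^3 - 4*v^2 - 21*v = v*(v - 7)*(v + 3)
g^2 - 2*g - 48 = (g - 8)*(g + 6)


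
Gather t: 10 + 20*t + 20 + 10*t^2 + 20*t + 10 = 10*t^2 + 40*t + 40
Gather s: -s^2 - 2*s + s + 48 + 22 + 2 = -s^2 - s + 72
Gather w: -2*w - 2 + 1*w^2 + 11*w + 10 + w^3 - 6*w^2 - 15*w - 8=w^3 - 5*w^2 - 6*w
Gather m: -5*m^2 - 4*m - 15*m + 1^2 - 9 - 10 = -5*m^2 - 19*m - 18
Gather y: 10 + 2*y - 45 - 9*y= -7*y - 35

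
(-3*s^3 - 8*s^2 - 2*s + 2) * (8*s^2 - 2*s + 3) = -24*s^5 - 58*s^4 - 9*s^3 - 4*s^2 - 10*s + 6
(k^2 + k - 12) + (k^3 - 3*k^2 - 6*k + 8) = k^3 - 2*k^2 - 5*k - 4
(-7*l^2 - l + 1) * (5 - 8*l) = 56*l^3 - 27*l^2 - 13*l + 5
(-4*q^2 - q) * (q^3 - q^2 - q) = -4*q^5 + 3*q^4 + 5*q^3 + q^2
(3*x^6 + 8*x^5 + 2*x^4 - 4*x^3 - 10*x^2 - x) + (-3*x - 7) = 3*x^6 + 8*x^5 + 2*x^4 - 4*x^3 - 10*x^2 - 4*x - 7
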